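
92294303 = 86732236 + 5562067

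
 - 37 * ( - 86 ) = 3182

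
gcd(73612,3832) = 4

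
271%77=40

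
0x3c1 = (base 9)1277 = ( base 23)1ii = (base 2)1111000001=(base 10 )961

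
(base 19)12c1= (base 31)83t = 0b1111010000010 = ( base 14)2bbc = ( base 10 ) 7810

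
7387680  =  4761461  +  2626219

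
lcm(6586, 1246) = 46102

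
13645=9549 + 4096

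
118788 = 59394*2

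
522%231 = 60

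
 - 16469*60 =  - 988140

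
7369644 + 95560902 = 102930546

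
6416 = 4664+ 1752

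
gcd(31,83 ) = 1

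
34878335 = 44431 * 785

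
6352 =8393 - 2041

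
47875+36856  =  84731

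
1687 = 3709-2022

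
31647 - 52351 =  - 20704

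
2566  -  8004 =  - 5438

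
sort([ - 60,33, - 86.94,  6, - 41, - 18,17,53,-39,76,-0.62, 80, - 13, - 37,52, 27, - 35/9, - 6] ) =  [ - 86.94, - 60, - 41,-39, - 37, - 18,- 13, - 6, - 35/9,  -  0.62, 6,17,27,33,52,53,76,80 ] 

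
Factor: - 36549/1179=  - 31^1 =- 31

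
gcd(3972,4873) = 1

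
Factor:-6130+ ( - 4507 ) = -10637 = -11^1 *967^1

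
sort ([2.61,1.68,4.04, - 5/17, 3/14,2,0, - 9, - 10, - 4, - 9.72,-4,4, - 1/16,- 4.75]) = [-10, - 9.72, - 9, - 4.75 , - 4,  -  4, - 5/17,- 1/16, 0,3/14, 1.68, 2,2.61,4,4.04 ]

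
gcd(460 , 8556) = 92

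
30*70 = 2100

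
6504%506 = 432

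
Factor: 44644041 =3^4  *  13^1*42397^1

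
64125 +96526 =160651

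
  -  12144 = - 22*552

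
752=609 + 143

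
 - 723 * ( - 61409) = 44398707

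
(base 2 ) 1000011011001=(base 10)4313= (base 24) 7bh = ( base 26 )69N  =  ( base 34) 3OT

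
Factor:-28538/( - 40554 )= 19/27 = 3^(-3)*19^1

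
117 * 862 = 100854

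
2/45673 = 2/45673 = 0.00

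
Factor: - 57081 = - 3^1  *  53^1*359^1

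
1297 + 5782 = 7079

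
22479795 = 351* 64045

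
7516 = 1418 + 6098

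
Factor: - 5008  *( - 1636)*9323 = 2^6*313^1 * 409^1*9323^1= 76384159424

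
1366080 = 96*14230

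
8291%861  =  542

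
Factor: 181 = 181^1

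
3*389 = 1167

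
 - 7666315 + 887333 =  -  6778982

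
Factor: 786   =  2^1*3^1*131^1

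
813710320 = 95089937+718620383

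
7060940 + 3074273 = 10135213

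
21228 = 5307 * 4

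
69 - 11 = 58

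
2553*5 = 12765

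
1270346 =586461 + 683885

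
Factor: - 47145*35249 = -1661814105  =  - 3^1*5^1*7^1*101^1*349^1*449^1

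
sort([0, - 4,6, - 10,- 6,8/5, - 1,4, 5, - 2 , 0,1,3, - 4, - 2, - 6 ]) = [ - 10 , - 6,  -  6, - 4,-4, - 2,-2, - 1  ,  0,  0,  1,8/5,3,4,5, 6]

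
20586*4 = 82344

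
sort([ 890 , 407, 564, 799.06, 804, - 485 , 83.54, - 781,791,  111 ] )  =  [ - 781 , - 485,  83.54,  111,407,564, 791,799.06, 804, 890 ]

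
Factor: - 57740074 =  - 2^1 * 7^1*23^1*179317^1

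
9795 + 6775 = 16570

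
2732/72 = 37 + 17/18 = 37.94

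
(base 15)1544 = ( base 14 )1940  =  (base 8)10724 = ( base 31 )4n7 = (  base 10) 4564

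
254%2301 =254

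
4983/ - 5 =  - 997 + 2/5 = -996.60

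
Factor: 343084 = 2^2*7^1*12253^1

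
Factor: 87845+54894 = 47^1*3037^1 = 142739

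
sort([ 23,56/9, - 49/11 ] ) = [ - 49/11,56/9,23] 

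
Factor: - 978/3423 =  - 2^1*7^( - 1) =-  2/7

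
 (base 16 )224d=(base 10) 8781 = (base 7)34413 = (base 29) acn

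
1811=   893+918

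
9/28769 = 9/28769 = 0.00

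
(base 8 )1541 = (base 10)865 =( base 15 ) 3CA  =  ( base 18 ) 2C1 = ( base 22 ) 1H7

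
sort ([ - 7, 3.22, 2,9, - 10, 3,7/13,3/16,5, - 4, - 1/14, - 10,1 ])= [ - 10 , - 10,  -  7 , - 4, - 1/14,3/16,7/13,  1,2,3, 3.22, 5,  9 ]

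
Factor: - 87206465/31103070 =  - 17441293/6220614 = - 2^ (-1 )*3^( - 1) * 53^1 * 329081^1*1036769^ ( - 1) 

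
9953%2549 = 2306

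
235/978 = 235/978 =0.24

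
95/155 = 19/31 = 0.61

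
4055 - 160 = 3895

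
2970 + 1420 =4390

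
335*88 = 29480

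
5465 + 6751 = 12216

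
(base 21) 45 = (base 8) 131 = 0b1011001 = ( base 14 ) 65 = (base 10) 89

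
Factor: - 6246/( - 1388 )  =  2^(-1)*3^2= 9/2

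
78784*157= 12369088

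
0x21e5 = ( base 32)8f5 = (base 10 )8677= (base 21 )je4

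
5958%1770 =648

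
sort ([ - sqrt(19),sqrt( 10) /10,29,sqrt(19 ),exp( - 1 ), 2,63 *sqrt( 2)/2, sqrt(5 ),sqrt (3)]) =[ - sqrt( 19 ),sqrt ( 10 ) /10,exp( - 1 ), sqrt( 3), 2, sqrt(5 ),sqrt(19 ), 29,63*sqrt(2) /2]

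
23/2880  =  23/2880 = 0.01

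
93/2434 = 93/2434 = 0.04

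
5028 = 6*838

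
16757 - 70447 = - 53690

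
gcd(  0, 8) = 8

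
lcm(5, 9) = 45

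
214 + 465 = 679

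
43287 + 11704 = 54991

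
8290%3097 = 2096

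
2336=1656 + 680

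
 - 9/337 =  -9/337 = - 0.03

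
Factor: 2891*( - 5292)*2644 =-2^4*  3^3*7^4*59^1*661^1 = -40451010768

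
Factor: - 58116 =- 2^2*3^1*29^1*167^1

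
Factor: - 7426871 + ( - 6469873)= -13896744 = -  2^3*3^1*173^1  *3347^1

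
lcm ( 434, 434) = 434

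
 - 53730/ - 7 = 53730/7= 7675.71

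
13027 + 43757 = 56784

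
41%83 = 41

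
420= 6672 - 6252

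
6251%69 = 41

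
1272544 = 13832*92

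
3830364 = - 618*( - 6198) 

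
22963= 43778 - 20815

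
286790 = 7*40970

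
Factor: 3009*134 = 403206=2^1*3^1*17^1*59^1*67^1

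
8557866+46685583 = 55243449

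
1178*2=2356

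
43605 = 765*57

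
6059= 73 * 83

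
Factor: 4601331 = 3^2*7^1*73037^1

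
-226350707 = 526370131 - 752720838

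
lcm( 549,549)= 549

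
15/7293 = 5/2431 = 0.00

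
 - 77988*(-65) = 5069220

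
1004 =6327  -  5323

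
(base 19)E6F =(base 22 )AFD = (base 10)5183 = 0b1010000111111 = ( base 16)143f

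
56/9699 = 56/9699 = 0.01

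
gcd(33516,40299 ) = 399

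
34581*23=795363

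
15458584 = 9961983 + 5496601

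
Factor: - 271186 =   -  2^1 * 135593^1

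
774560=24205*32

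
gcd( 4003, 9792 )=1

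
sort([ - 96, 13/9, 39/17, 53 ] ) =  [ - 96, 13/9, 39/17, 53]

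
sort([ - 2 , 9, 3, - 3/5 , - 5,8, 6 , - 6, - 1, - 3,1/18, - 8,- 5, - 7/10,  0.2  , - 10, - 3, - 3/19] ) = [ - 10, - 8,-6, - 5,  -  5,-3, - 3, - 2, - 1, - 7/10, - 3/5,-3/19,1/18,0.2, 3,  6, 8, 9] 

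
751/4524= 751/4524 = 0.17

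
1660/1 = 1660=1660.00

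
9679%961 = 69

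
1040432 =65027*16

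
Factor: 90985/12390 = 18197/2478 = 2^( - 1)*3^( -1 )*7^( - 1 )*31^1* 59^(-1 )*587^1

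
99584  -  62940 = 36644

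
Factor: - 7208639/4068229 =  - 11^( - 1 )*71^(-1 )*863^1*5209^ ( - 1 )*8353^1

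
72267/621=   116 + 77/207 = 116.37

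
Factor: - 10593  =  - 3^2*11^1*107^1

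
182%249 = 182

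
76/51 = 1 + 25/51  =  1.49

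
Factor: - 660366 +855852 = 2^1*3^1  *  31^1*1051^1 =195486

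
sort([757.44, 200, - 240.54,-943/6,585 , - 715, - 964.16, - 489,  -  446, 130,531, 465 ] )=[ - 964.16,  -  715, - 489 , - 446, - 240.54, - 943/6, 130, 200, 465, 531 , 585,757.44] 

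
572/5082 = 26/231 = 0.11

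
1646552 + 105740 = 1752292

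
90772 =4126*22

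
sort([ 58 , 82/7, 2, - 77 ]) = [ - 77, 2, 82/7, 58] 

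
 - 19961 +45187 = 25226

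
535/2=267 + 1/2 = 267.50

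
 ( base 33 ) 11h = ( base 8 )2163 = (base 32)13J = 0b10001110011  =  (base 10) 1139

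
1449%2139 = 1449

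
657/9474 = 219/3158 = 0.07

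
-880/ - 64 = 13 + 3/4 = 13.75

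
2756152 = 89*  30968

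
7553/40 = 188 + 33/40 = 188.82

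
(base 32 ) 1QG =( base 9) 2510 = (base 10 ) 1872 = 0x750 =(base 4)131100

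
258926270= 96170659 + 162755611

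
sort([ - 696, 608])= [ - 696, 608]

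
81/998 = 81/998 = 0.08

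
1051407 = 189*5563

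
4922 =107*46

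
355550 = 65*5470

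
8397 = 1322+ 7075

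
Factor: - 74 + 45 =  - 29=- 29^1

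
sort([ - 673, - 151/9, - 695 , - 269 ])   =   [ - 695,  -  673 , - 269 , - 151/9]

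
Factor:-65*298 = -19370 = - 2^1*5^1 *13^1 * 149^1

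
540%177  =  9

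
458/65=7  +  3/65 =7.05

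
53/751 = 53/751 = 0.07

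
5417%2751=2666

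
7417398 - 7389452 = 27946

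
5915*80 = 473200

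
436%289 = 147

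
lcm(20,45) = 180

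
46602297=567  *82191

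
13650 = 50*273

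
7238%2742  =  1754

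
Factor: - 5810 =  - 2^1*5^1*7^1*83^1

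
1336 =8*167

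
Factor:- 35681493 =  - 3^1*1721^1*6911^1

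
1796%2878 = 1796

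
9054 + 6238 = 15292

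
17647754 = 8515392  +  9132362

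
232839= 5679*41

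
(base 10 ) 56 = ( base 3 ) 2002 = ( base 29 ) 1r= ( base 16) 38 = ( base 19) 2i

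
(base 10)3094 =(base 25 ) 4NJ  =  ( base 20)7EE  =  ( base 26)4F0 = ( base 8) 6026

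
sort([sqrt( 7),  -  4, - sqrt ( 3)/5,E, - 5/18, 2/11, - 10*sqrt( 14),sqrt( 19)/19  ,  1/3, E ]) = [ - 10*sqrt( 14)  ,- 4, - sqrt(3) /5, - 5/18,2/11,sqrt( 19 ) /19, 1/3,sqrt( 7), E, E ] 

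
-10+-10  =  -20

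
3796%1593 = 610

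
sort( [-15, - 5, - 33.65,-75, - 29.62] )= [ - 75 , - 33.65, - 29.62, - 15, - 5 ]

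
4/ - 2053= - 1 + 2049/2053 = - 0.00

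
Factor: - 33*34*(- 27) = 2^1*3^4*11^1 * 17^1= 30294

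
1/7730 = 1/7730 = 0.00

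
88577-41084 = 47493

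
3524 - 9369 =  - 5845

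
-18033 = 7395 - 25428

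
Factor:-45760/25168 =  - 2^2*5^1*11^( - 1)=- 20/11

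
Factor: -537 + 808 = 271^1 = 271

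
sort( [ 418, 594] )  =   [ 418,594]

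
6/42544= 3/21272 = 0.00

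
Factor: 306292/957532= 7^1*10939^1*239383^(  -  1 ) = 76573/239383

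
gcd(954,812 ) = 2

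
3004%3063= 3004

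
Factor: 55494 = 2^1*3^2*3083^1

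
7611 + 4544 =12155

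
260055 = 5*52011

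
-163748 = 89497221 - 89660969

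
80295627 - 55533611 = 24762016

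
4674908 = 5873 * 796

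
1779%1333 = 446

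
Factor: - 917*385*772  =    -  2^2 * 5^1*7^2*11^1*131^1 * 193^1 = - 272550740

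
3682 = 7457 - 3775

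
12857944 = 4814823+8043121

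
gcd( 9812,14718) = 4906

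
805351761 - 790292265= 15059496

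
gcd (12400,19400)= 200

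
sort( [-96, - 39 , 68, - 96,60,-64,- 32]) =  [ - 96 , - 96, - 64, - 39, - 32, 60,  68]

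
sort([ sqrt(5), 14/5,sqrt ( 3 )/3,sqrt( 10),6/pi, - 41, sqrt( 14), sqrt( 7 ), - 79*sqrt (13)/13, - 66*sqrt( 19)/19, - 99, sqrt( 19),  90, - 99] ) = [ - 99, - 99, - 41, - 79 * sqrt(13) /13,-66*sqrt( 19) /19,sqrt( 3 ) /3, 6/pi,  sqrt( 5 ),  sqrt ( 7),  14/5, sqrt( 10 ), sqrt( 14 ), sqrt( 19) , 90]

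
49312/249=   49312/249 = 198.04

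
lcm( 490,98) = 490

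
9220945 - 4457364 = 4763581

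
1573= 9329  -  7756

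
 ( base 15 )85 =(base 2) 1111101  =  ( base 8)175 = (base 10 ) 125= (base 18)6h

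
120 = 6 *20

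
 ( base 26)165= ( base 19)261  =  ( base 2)1101000101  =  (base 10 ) 837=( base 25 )18C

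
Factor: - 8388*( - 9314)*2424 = 2^6*3^3*101^1*233^1*4657^1=189377016768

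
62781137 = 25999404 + 36781733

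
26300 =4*6575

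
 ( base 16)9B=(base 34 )4j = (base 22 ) 71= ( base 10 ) 155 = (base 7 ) 311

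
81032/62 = 40516/31  =  1306.97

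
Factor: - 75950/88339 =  - 2^1*5^2*7^2*31^1*88339^(-1)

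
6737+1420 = 8157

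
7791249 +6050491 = 13841740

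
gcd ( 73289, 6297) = 1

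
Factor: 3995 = 5^1 *17^1*47^1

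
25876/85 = 304 + 36/85=304.42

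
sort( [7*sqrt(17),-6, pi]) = [-6, pi,7*sqrt(17 ) ] 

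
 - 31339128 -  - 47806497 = 16467369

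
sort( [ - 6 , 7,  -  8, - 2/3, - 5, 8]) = [-8,- 6 ,  -  5, - 2/3, 7 , 8 ] 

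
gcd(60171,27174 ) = 1941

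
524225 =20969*25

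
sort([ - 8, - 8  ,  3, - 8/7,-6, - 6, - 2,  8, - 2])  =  [ - 8, - 8,-6, - 6, - 2, - 2, - 8/7,3, 8]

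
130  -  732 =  - 602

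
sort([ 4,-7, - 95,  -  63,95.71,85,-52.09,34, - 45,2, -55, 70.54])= [  -  95, - 63, -55, - 52.09, - 45, - 7,2,4, 34, 70.54,85,95.71]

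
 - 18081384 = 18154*( - 996 )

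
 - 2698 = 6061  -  8759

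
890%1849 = 890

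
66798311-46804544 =19993767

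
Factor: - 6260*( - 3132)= 2^4 * 3^3*5^1* 29^1*313^1 = 19606320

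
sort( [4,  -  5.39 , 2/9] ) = [ - 5.39,2/9, 4 ]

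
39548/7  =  39548/7 = 5649.71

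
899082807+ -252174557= 646908250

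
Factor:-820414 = - 2^1*7^1*58601^1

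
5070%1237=122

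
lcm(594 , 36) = 1188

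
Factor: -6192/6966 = - 2^3*3^( - 2 ) = - 8/9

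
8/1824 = 1/228 = 0.00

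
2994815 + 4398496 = 7393311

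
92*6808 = 626336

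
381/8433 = 127/2811=0.05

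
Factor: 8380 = 2^2*5^1 *419^1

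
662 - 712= - 50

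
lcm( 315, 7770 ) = 23310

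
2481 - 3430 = - 949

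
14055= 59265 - 45210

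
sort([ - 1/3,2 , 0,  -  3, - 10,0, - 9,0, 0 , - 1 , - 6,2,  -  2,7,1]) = [ - 10, - 9, - 6, - 3, - 2, - 1, - 1/3,0, 0, 0,0, 1,2, 2, 7]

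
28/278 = 14/139 = 0.10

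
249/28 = 249/28= 8.89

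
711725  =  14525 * 49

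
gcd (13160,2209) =47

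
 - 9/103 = - 1+94/103= - 0.09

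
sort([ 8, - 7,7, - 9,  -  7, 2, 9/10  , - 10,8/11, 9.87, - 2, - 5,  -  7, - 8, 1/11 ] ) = [ - 10, - 9, - 8,  -  7 , - 7, - 7, - 5,-2, 1/11 , 8/11 , 9/10, 2,7, 8 , 9.87 ] 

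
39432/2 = 19716 = 19716.00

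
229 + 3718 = 3947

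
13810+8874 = 22684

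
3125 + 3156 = 6281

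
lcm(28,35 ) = 140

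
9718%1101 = 910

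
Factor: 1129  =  1129^1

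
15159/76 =15159/76 = 199.46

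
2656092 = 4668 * 569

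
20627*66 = 1361382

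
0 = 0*56486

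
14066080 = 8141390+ 5924690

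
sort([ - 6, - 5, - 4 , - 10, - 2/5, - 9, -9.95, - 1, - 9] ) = [ - 10, - 9.95, - 9,-9,  -  6 ,-5,-4, - 1, - 2/5 ] 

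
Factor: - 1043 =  - 7^1 * 149^1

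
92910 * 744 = 69125040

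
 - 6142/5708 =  - 2 + 2637/2854 =-  1.08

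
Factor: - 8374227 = -3^1*2791409^1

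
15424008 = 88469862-73045854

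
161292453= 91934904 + 69357549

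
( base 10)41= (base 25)1g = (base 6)105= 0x29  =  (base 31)1a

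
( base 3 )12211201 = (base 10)4258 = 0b1000010100010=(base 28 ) 5c2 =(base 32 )452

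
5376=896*6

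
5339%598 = 555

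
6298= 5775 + 523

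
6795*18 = 122310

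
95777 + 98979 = 194756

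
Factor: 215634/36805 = 498/85 = 2^1 *3^1 * 5^(-1) * 17^( - 1)*83^1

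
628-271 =357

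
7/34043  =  7/34043 = 0.00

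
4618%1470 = 208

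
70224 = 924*76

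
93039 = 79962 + 13077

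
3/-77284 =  - 3/77284 = - 0.00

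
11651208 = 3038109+8613099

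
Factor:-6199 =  - 6199^1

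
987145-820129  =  167016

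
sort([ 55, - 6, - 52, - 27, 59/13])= [ - 52, -27, -6,59/13,55] 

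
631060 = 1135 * 556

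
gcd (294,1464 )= 6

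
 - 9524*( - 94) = 895256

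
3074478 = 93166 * 33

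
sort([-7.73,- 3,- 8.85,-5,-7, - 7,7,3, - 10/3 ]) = [-8.85,-7.73,- 7, - 7,  -  5, - 10/3 , - 3,3,7 ] 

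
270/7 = 38 + 4/7 = 38.57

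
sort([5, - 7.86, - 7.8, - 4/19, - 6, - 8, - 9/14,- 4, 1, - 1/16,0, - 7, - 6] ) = [ - 8 ,- 7.86,  -  7.8, - 7, - 6,-6 , - 4,-9/14,  -  4/19, - 1/16 , 0, 1 , 5 ] 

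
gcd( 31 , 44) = 1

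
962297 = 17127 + 945170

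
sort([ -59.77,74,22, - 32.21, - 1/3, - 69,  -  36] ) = [ - 69,- 59.77, - 36, - 32.21,- 1/3 , 22,74] 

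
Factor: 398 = 2^1*199^1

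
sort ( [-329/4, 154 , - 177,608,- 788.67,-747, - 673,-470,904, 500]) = [- 788.67, - 747, - 673, - 470, - 177,-329/4,154,500  ,  608, 904]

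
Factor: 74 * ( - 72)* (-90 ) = 2^5 * 3^4*5^1*37^1 =479520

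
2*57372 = 114744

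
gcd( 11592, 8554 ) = 14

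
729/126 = 5 + 11/14 = 5.79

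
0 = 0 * 78037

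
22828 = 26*878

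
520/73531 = 520/73531= 0.01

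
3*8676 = 26028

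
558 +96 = 654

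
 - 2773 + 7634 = 4861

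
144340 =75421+68919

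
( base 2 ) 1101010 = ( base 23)4E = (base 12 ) 8A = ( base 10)106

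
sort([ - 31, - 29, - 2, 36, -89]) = [ - 89, - 31, - 29, - 2,36 ]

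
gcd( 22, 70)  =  2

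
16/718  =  8/359  =  0.02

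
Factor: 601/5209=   601^1*5209^( - 1)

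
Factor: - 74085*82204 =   -  6090083340 = -2^2*3^1*5^1* 11^1*449^1*20551^1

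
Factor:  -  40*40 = -1600=- 2^6*5^2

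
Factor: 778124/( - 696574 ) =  - 389062/348287 = -  2^1* 17^1 * 11443^1* 348287^ ( - 1) 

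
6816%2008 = 792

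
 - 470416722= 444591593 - 915008315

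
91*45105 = 4104555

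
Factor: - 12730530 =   -  2^1 *3^1*5^1*424351^1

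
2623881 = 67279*39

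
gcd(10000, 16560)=80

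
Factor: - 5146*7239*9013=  - 2^1 *3^1*19^1 * 31^1*83^1*127^1*9013^1= -335751320622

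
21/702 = 7/234 =0.03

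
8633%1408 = 185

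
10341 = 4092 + 6249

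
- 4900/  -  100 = 49  +  0/1=49.00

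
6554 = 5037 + 1517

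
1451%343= 79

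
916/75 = 916/75=12.21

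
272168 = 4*68042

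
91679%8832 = 3359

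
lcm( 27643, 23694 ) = 165858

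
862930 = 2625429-1762499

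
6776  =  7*968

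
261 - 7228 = -6967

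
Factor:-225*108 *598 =  -  14531400= -2^3*3^5*5^2*13^1*23^1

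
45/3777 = 15/1259 = 0.01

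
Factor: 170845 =5^1*47^1*727^1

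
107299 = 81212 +26087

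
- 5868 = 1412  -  7280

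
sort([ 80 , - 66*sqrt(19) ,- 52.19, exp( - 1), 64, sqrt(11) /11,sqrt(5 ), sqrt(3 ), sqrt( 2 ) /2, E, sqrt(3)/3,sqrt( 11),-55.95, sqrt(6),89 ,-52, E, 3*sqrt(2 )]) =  [-66*sqrt( 19 ),-55.95 ,-52.19,-52, sqrt( 11) /11 , exp(-1),sqrt(3) /3,sqrt(2 )/2, sqrt(3 ), sqrt (5 ),sqrt( 6 ), E , E, sqrt(11),3*sqrt( 2 ), 64,80,  89]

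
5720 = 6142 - 422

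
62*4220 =261640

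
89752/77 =89752/77 = 1165.61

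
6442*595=3832990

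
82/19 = 4  +  6/19= 4.32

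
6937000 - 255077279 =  - 248140279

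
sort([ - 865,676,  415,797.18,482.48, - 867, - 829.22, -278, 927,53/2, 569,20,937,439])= [ - 867, - 865,- 829.22,  -  278,  20,  53/2,415,439, 482.48, 569,676,797.18, 927, 937 ] 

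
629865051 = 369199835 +260665216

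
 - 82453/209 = - 395 + 102/209 = - 394.51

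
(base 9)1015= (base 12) 51B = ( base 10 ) 743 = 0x2E7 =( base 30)on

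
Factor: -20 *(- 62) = 2^3*5^1*31^1 = 1240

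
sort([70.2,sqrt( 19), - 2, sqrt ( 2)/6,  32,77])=[ - 2,  sqrt( 2 )/6, sqrt( 19 ), 32 , 70.2 , 77]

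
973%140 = 133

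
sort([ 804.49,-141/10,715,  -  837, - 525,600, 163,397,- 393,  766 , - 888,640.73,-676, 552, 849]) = [ - 888, - 837 ,-676,  -  525, - 393,- 141/10,163 , 397, 552,600,640.73, 715, 766,804.49, 849 ]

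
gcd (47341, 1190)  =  7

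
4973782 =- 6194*(  -  803)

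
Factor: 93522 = 2^1 * 3^1*11^1 * 13^1 * 109^1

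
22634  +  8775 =31409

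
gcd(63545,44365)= 5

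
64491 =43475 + 21016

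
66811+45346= 112157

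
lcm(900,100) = 900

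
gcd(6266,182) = 26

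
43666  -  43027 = 639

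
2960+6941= 9901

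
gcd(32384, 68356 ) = 92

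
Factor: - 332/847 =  - 2^2*7^(  -  1) * 11^( - 2) * 83^1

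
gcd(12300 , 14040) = 60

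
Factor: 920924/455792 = 2^( - 2)*17^1*29^1*61^(-1 ) = 493/244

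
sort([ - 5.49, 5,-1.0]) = [ - 5.49, - 1.0,  5]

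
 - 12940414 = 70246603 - 83187017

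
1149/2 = 1149/2= 574.50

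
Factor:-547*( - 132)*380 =27437520= 2^4 * 3^1*5^1*11^1*19^1*547^1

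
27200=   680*40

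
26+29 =55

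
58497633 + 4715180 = 63212813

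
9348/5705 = 9348/5705 =1.64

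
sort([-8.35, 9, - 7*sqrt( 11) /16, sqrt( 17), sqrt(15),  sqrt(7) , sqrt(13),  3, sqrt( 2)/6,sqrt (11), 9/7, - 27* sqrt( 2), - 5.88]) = [ - 27*sqrt( 2), - 8.35 , - 5.88, - 7*sqrt(11)/16,sqrt( 2)/6,9/7, sqrt( 7), 3,sqrt( 11 ), sqrt( 13),sqrt (15 ),sqrt(17),9]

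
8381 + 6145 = 14526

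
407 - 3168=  - 2761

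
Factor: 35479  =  17^1 * 2087^1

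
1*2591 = 2591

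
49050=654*75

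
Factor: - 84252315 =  - 3^1*5^1 * 7^2*79^1 * 1451^1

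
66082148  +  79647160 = 145729308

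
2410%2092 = 318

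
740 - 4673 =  - 3933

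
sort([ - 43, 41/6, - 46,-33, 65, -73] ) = [ - 73 ,-46,-43, - 33, 41/6,65]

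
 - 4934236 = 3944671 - 8878907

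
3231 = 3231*1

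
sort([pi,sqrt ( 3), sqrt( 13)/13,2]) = [sqrt(13 )/13,sqrt( 3 ), 2 , pi ] 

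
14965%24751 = 14965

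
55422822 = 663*83594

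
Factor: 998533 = 599^1  *  1667^1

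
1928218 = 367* 5254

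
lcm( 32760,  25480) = 229320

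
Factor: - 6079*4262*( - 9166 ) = 2^2*2131^1*4583^1*6079^1  =  237479125868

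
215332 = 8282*26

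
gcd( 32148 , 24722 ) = 94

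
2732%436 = 116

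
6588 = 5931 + 657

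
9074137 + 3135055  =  12209192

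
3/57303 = 1/19101 = 0.00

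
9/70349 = 9/70349 = 0.00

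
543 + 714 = 1257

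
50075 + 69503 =119578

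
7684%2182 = 1138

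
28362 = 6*4727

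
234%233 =1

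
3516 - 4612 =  - 1096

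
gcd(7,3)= 1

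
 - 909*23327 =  - 21204243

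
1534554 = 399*3846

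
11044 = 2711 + 8333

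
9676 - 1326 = 8350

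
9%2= 1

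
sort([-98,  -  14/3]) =[  -  98,-14/3]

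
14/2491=14/2491 = 0.01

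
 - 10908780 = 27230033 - 38138813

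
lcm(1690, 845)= 1690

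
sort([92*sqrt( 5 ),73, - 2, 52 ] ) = [  -  2 , 52,73 , 92 *sqrt(5 )] 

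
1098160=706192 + 391968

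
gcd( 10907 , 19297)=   839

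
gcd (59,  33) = 1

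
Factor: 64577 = 64577^1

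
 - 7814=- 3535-4279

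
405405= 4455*91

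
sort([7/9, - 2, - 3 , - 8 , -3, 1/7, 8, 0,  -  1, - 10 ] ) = [  -  10,  -  8, - 3, - 3, - 2, - 1, 0,  1/7, 7/9, 8 ] 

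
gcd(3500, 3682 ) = 14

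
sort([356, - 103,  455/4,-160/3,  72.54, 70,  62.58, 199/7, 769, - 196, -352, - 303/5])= [ - 352,  -  196, - 103,-303/5 ,  -  160/3,199/7,62.58, 70, 72.54,455/4 , 356,769 ] 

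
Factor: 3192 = 2^3*3^1 * 7^1*19^1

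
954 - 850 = 104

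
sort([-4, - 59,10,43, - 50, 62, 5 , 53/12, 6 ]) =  [ - 59, - 50,-4, 53/12,5, 6, 10, 43, 62]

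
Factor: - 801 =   -  3^2 * 89^1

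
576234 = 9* 64026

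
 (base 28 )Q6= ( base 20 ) 1ge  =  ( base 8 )1336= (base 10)734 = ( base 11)608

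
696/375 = 232/125 = 1.86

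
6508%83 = 34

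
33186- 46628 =  -  13442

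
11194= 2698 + 8496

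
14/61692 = 7/30846 = 0.00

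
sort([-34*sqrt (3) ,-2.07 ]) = [ - 34* sqrt ( 3), - 2.07 ] 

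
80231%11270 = 1341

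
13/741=1/57 =0.02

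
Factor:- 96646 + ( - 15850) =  - 112496= - 2^4 *79^1*89^1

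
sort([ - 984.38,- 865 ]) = [ - 984.38,-865 ] 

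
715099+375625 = 1090724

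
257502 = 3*85834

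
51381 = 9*5709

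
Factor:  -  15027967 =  - 15027967^1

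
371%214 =157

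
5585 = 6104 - 519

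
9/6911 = 9/6911 =0.00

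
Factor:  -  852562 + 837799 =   -  3^1*7^1*19^1 * 37^1 =- 14763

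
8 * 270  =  2160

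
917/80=11 + 37/80 = 11.46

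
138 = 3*46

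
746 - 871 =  - 125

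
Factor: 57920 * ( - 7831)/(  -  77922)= 2^5*3^( - 4 )*5^1*13^( - 1)*37^ ( - 1)*41^1*181^1*191^1 = 226785760/38961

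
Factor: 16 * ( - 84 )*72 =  - 2^9*3^3 * 7^1= - 96768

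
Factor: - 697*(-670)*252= 2^3 * 3^2*5^1 * 7^1*17^1*41^1 * 67^1 = 117681480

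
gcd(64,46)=2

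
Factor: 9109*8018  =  73035962 = 2^1*19^1*211^1*9109^1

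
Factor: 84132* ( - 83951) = -2^2*3^3*7^1*19^1 * 41^1*67^1*179^1= - 7062965532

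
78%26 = 0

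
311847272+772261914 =1084109186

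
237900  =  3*79300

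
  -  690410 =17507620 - 18198030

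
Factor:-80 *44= - 2^6* 5^1*11^1 = - 3520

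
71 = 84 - 13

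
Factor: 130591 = 43^1*3037^1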